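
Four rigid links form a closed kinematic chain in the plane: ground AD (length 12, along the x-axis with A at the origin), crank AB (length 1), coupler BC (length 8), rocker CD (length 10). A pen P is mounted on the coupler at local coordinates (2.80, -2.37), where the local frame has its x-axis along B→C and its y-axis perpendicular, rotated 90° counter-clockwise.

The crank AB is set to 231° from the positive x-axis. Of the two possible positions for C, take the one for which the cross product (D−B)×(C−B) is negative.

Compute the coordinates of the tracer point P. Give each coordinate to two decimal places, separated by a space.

-0.56 -4.44

A=(0,0), D=(12.00,0)
B = A + 1.00·(cos231°, sin231°) = (-0.6293, -0.7771)
|BD| = 12.6532
circle(B,8.00) ∩ circle(D,10.00): a=4.9040, h=6.3206
  candidates: C₊=(3.8773,5.8328) cross=79.976; C₋=(4.6537,-6.7846) cross=-79.976
  mode - wants cross < 0 → take C=(4.6537,-6.7846) (cross=-79.976)
ex = (C−B)/|BC| = (0.6604,-0.7509); ey = (0.7509,0.6604)
P = B + 2.80·ex + -2.37·ey = (-0.5600,-4.4449)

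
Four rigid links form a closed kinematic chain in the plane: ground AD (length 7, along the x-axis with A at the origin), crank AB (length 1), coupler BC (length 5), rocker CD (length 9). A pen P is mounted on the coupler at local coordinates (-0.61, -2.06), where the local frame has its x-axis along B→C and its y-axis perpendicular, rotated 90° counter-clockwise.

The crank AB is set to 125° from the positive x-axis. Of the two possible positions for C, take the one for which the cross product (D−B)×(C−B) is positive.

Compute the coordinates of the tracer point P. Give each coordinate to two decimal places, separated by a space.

A=(0,0), D=(7.00,0)
B = A + 1.00·(cos125°, sin125°) = (-0.5736, 0.8192)
|BD| = 7.6177
circle(B,5.00) ∩ circle(D,9.00): a=0.1332, h=4.9982
  candidates: C₊=(0.0964,5.7741) cross=38.075; C₋=(-0.9786,-4.1644) cross=-38.075
  mode + wants cross > 0 → take C=(0.0964,5.7741) (cross=38.075)
ex = (C−B)/|BC| = (0.1340,0.9910); ey = (-0.9910,0.1340)
P = B + -0.61·ex + -2.06·ey = (1.3861,-0.0614)

1.39 -0.06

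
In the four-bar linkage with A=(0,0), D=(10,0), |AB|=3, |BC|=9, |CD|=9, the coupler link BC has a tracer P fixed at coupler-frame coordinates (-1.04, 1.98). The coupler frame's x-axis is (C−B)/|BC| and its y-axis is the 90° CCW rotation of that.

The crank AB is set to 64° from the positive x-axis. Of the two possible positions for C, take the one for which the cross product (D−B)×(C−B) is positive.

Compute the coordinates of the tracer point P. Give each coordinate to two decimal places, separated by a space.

-0.79 3.46

A=(0,0), D=(10.00,0)
B = A + 3.00·(cos64°, sin64°) = (1.3151, 2.6964)
|BD| = 9.0938
circle(B,9.00) ∩ circle(D,9.00): a=4.5469, h=7.7670
  candidates: C₊=(7.9605,8.7659) cross=70.631; C₋=(3.3546,-6.0695) cross=-70.631
  mode + wants cross > 0 → take C=(7.9605,8.7659) (cross=70.631)
ex = (C−B)/|BC| = (0.7384,0.6744); ey = (-0.6744,0.7384)
P = B + -1.04·ex + 1.98·ey = (-0.7881,3.4570)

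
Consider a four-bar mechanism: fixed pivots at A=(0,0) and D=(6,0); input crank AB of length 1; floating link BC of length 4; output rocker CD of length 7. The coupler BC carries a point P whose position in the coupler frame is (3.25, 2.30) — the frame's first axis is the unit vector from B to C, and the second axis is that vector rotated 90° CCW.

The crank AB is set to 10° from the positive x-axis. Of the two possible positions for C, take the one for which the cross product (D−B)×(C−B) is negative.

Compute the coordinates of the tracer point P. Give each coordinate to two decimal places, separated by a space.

2.48 -3.52

A=(0,0), D=(6.00,0)
B = A + 1.00·(cos10°, sin10°) = (0.9848, 0.1736)
|BD| = 5.0182
circle(B,4.00) ∩ circle(D,7.00): a=-0.7789, h=3.9234
  candidates: C₊=(0.3421,4.1217) cross=19.689; C₋=(0.0706,-3.7205) cross=-19.689
  mode - wants cross < 0 → take C=(0.0706,-3.7205) (cross=-19.689)
ex = (C−B)/|BC| = (-0.2286,-0.9735); ey = (0.9735,-0.2286)
P = B + 3.25·ex + 2.30·ey = (2.4811,-3.5160)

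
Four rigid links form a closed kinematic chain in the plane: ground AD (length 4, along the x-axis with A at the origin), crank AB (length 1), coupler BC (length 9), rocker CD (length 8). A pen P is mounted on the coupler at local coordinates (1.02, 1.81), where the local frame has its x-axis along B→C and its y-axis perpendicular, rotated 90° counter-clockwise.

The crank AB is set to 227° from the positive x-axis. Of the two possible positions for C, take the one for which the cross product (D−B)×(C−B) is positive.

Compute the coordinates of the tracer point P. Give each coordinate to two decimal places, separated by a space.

-2.07 0.81

A=(0,0), D=(4.00,0)
B = A + 1.00·(cos227°, sin227°) = (-0.6820, -0.7314)
|BD| = 4.7388
circle(B,9.00) ∩ circle(D,8.00): a=4.1631, h=7.9793
  candidates: C₊=(2.1998,7.7948) cross=37.812; C₋=(4.6627,-7.9725) cross=-37.812
  mode + wants cross > 0 → take C=(2.1998,7.7948) (cross=37.812)
ex = (C−B)/|BC| = (0.3202,0.9474); ey = (-0.9474,0.3202)
P = B + 1.02·ex + 1.81·ey = (-2.0701,0.8145)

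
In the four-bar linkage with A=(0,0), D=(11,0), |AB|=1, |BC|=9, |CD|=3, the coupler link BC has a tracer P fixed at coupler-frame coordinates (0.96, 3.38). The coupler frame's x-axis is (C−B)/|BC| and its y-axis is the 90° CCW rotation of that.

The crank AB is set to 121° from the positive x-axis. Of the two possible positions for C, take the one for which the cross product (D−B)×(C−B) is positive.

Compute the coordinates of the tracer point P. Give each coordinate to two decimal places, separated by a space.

0.17 4.30

A=(0,0), D=(11.00,0)
B = A + 1.00·(cos121°, sin121°) = (-0.5150, 0.8572)
|BD| = 11.5469
circle(B,9.00) ∩ circle(D,3.00): a=8.8912, h=1.3954
  candidates: C₊=(8.4552,1.5887) cross=16.112; C₋=(8.2480,-1.1944) cross=-16.112
  mode + wants cross > 0 → take C=(8.4552,1.5887) (cross=16.112)
ex = (C−B)/|BC| = (0.9967,0.0813); ey = (-0.0813,0.9967)
P = B + 0.96·ex + 3.38·ey = (0.1671,4.3040)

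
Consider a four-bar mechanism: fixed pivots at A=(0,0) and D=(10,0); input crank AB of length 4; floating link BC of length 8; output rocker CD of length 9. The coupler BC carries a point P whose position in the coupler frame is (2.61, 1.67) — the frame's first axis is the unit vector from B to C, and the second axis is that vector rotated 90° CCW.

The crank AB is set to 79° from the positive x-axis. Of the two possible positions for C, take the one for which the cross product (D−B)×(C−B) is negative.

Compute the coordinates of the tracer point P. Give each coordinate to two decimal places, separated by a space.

A=(0,0), D=(10.00,0)
B = A + 4.00·(cos79°, sin79°) = (0.7632, 3.9265)
|BD| = 10.0367
circle(B,8.00) ∩ circle(D,9.00): a=4.1715, h=6.8263
  candidates: C₊=(7.2728,8.5768) cross=68.514; C₋=(1.9317,-3.9877) cross=-68.514
  mode - wants cross < 0 → take C=(1.9317,-3.9877) (cross=-68.514)
ex = (C−B)/|BC| = (0.1461,-0.9893); ey = (0.9893,0.1461)
P = B + 2.61·ex + 1.67·ey = (2.7965,1.5884)

2.80 1.59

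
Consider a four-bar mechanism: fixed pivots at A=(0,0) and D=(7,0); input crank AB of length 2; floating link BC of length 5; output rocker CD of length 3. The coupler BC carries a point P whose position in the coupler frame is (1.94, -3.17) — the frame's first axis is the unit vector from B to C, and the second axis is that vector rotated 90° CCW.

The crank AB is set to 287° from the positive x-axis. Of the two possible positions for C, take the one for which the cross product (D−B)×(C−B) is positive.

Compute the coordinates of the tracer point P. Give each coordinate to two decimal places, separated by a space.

4.13 -3.01

A=(0,0), D=(7.00,0)
B = A + 2.00·(cos287°, sin287°) = (0.5847, -1.9126)
|BD| = 6.6943
circle(B,5.00) ∩ circle(D,3.00): a=4.5422, h=2.0901
  candidates: C₊=(4.3405,1.3881) cross=13.992; C₋=(5.5348,-2.6178) cross=-13.992
  mode + wants cross > 0 → take C=(4.3405,1.3881) (cross=13.992)
ex = (C−B)/|BC| = (0.7511,0.6601); ey = (-0.6601,0.7511)
P = B + 1.94·ex + -3.17·ey = (4.1346,-3.0131)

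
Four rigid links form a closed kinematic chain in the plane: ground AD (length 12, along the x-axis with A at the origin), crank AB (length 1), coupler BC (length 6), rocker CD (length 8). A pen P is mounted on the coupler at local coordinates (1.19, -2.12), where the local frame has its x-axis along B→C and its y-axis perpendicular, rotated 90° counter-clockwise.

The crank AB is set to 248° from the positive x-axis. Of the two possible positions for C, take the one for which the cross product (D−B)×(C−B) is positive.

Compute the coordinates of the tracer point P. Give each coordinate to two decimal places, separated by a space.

1.84 -1.92

A=(0,0), D=(12.00,0)
B = A + 1.00·(cos248°, sin248°) = (-0.3746, -0.9272)
|BD| = 12.4093
circle(B,6.00) ∩ circle(D,8.00): a=5.0765, h=3.1984
  candidates: C₊=(4.4487,2.6415) cross=39.689; C₋=(4.9266,-3.7373) cross=-39.689
  mode + wants cross > 0 → take C=(4.4487,2.6415) (cross=39.689)
ex = (C−B)/|BC| = (0.8039,0.5948); ey = (-0.5948,0.8039)
P = B + 1.19·ex + -2.12·ey = (1.8430,-1.9236)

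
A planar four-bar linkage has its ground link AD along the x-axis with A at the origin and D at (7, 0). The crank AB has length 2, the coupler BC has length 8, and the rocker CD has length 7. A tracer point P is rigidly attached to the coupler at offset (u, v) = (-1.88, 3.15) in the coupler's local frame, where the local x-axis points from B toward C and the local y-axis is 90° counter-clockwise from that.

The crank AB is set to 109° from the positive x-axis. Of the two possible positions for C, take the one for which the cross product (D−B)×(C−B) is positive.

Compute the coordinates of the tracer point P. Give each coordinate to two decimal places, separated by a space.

-4.08 3.19

A=(0,0), D=(7.00,0)
B = A + 2.00·(cos109°, sin109°) = (-0.6511, 1.8910)
|BD| = 7.8814
circle(B,8.00) ∩ circle(D,7.00): a=4.8923, h=6.3297
  candidates: C₊=(5.6170,6.8620) cross=49.887; C₋=(2.5795,-5.4276) cross=-49.887
  mode + wants cross > 0 → take C=(5.6170,6.8620) (cross=49.887)
ex = (C−B)/|BC| = (0.7835,0.6214); ey = (-0.6214,0.7835)
P = B + -1.88·ex + 3.15·ey = (-4.0815,3.1909)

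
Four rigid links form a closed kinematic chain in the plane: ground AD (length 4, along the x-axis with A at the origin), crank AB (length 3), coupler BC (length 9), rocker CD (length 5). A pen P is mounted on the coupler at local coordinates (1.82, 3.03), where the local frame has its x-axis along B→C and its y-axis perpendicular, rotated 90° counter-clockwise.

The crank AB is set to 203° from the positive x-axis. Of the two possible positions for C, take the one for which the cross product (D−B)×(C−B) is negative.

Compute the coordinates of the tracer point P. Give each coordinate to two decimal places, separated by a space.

0.12 0.88

A=(0,0), D=(4.00,0)
B = A + 3.00·(cos203°, sin203°) = (-2.7615, -1.1722)
|BD| = 6.8624
circle(B,9.00) ∩ circle(D,5.00): a=7.5114, h=4.9577
  candidates: C₊=(3.7927,4.9957) cross=34.022; C₋=(5.4863,-4.7740) cross=-34.022
  mode - wants cross < 0 → take C=(5.4863,-4.7740) (cross=-34.022)
ex = (C−B)/|BC| = (0.9164,-0.4002); ey = (0.4002,0.9164)
P = B + 1.82·ex + 3.03·ey = (0.1190,0.8762)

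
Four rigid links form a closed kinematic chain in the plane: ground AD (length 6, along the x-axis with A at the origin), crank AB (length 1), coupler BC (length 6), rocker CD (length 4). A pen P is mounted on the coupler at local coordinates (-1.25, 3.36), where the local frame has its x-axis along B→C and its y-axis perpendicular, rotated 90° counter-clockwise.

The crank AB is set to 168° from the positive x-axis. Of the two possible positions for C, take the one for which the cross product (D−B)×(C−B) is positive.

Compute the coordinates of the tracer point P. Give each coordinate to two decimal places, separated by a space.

A=(0,0), D=(6.00,0)
B = A + 1.00·(cos168°, sin168°) = (-0.9781, 0.2079)
|BD| = 6.9812
circle(B,6.00) ∩ circle(D,4.00): a=4.9230, h=3.4298
  candidates: C₊=(4.0448,3.4896) cross=23.945; C₋=(3.8406,-3.3670) cross=-23.945
  mode + wants cross > 0 → take C=(4.0448,3.4896) (cross=23.945)
ex = (C−B)/|BC| = (0.8372,0.5469); ey = (-0.5469,0.8372)
P = B + -1.25·ex + 3.36·ey = (-3.8624,2.3371)

-3.86 2.34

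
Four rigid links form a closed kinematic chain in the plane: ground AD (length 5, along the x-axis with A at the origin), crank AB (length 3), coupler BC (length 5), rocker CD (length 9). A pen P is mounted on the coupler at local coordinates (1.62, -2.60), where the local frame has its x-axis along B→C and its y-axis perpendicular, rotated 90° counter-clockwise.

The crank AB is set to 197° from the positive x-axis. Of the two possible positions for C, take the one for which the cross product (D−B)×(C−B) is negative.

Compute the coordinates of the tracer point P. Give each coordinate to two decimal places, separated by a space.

-5.10 -2.97

A=(0,0), D=(5.00,0)
B = A + 3.00·(cos197°, sin197°) = (-2.8689, -0.8771)
|BD| = 7.9176
circle(B,5.00) ∩ circle(D,9.00): a=0.4224, h=4.9821
  candidates: C₊=(-3.0010,4.1211) cross=39.447; C₋=(-1.8972,-5.7818) cross=-39.447
  mode - wants cross < 0 → take C=(-1.8972,-5.7818) (cross=-39.447)
ex = (C−B)/|BC| = (0.1943,-0.9809); ey = (0.9809,0.1943)
P = B + 1.62·ex + -2.60·ey = (-5.1045,-2.9715)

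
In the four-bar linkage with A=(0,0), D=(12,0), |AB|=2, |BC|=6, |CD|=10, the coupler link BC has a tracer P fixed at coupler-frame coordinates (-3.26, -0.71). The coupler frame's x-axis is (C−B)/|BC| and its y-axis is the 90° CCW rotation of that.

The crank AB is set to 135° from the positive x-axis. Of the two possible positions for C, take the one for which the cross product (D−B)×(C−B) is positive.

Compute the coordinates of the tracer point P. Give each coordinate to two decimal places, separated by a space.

A=(0,0), D=(12.00,0)
B = A + 2.00·(cos135°, sin135°) = (-1.4142, 1.4142)
|BD| = 13.4886
circle(B,6.00) ∩ circle(D,10.00): a=4.3719, h=4.1093
  candidates: C₊=(3.3644,5.0425) cross=55.429; C₋=(2.5027,-3.1308) cross=-55.429
  mode + wants cross > 0 → take C=(3.3644,5.0425) (cross=55.429)
ex = (C−B)/|BC| = (0.7964,0.6047); ey = (-0.6047,0.7964)
P = B + -3.26·ex + -0.71·ey = (-3.5813,-1.1226)

-3.58 -1.12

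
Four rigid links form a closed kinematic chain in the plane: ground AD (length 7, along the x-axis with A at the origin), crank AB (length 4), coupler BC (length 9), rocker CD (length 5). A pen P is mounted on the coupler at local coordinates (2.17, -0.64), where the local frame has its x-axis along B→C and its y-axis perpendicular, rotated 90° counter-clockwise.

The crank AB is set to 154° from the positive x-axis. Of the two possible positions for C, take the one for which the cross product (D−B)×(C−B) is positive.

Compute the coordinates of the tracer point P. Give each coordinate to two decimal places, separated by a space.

-1.33 1.82

A=(0,0), D=(7.00,0)
B = A + 4.00·(cos154°, sin154°) = (-3.5952, 1.7535)
|BD| = 10.7393
circle(B,9.00) ∩ circle(D,5.00): a=7.9769, h=4.1676
  candidates: C₊=(4.9552,4.5627) cross=44.757; C₋=(3.5942,-3.6607) cross=-44.757
  mode + wants cross > 0 → take C=(4.9552,4.5627) (cross=44.757)
ex = (C−B)/|BC| = (0.9500,0.3121); ey = (-0.3121,0.9500)
P = B + 2.17·ex + -0.64·ey = (-1.3338,1.8228)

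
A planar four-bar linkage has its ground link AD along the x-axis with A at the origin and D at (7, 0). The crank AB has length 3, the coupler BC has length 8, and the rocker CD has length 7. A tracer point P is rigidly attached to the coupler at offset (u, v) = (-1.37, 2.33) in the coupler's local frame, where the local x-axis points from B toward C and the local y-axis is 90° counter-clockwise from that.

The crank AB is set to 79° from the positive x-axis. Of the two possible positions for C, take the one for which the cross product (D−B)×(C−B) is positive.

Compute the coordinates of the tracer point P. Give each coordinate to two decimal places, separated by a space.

-1.79 4.26

A=(0,0), D=(7.00,0)
B = A + 3.00·(cos79°, sin79°) = (0.5724, 2.9449)
|BD| = 7.0701
circle(B,8.00) ∩ circle(D,7.00): a=4.5958, h=6.5481
  candidates: C₊=(7.4781,6.9837) cross=46.296; C₋=(2.0231,-4.9225) cross=-46.296
  mode + wants cross > 0 → take C=(7.4781,6.9837) (cross=46.296)
ex = (C−B)/|BC| = (0.8632,0.5048); ey = (-0.5048,0.8632)
P = B + -1.37·ex + 2.33·ey = (-1.7865,4.2645)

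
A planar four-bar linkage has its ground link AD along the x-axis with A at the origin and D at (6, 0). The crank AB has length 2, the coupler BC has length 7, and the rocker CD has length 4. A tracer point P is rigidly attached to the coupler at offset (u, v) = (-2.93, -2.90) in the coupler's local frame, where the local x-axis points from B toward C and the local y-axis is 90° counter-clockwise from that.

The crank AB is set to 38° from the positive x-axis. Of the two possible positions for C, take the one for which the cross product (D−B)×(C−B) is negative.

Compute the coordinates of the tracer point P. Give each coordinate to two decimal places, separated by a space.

A=(0,0), D=(6.00,0)
B = A + 2.00·(cos38°, sin38°) = (1.5760, 1.2313)
|BD| = 4.5921
circle(B,7.00) ∩ circle(D,4.00): a=5.8892, h=3.7839
  candidates: C₊=(8.2641,3.2975) cross=17.376; C₋=(6.2349,-3.9931) cross=-17.376
  mode - wants cross < 0 → take C=(6.2349,-3.9931) (cross=-17.376)
ex = (C−B)/|BC| = (0.6656,-0.7463); ey = (0.7463,0.6656)
P = B + -2.93·ex + -2.90·ey = (-2.5385,1.4880)

-2.54 1.49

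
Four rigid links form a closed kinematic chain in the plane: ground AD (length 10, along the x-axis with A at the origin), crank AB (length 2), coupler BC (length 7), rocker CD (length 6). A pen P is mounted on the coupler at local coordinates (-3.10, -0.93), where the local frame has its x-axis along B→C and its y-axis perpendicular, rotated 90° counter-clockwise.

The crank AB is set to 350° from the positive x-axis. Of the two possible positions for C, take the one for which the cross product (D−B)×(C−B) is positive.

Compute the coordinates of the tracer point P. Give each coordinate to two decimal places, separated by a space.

A=(0,0), D=(10.00,0)
B = A + 2.00·(cos350°, sin350°) = (1.9696, -0.3473)
|BD| = 8.0379
circle(B,7.00) ∩ circle(D,6.00): a=4.8276, h=5.0689
  candidates: C₊=(6.5737,4.9255) cross=40.744; C₋=(7.0117,-5.2029) cross=-40.744
  mode + wants cross > 0 → take C=(6.5737,4.9255) (cross=40.744)
ex = (C−B)/|BC| = (0.6577,0.7533); ey = (-0.7533,0.6577)
P = B + -3.10·ex + -0.93·ey = (0.6312,-3.2941)

0.63 -3.29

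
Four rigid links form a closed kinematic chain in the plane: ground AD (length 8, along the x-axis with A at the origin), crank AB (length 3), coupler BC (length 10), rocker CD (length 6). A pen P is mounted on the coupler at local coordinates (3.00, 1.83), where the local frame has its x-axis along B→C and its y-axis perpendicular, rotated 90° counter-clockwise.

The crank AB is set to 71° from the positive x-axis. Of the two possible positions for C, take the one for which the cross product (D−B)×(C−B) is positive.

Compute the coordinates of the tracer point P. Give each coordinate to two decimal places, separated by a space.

A=(0,0), D=(8.00,0)
B = A + 3.00·(cos71°, sin71°) = (0.9767, 2.8366)
|BD| = 7.5745
circle(B,10.00) ∩ circle(D,6.00): a=8.0120, h=5.9840
  candidates: C₊=(10.6466,5.3848) cross=45.326; C₋=(6.1647,-5.7124) cross=-45.326
  mode + wants cross > 0 → take C=(10.6466,5.3848) (cross=45.326)
ex = (C−B)/|BC| = (0.9670,0.2548); ey = (-0.2548,0.9670)
P = B + 3.00·ex + 1.83·ey = (3.4114,5.3706)

3.41 5.37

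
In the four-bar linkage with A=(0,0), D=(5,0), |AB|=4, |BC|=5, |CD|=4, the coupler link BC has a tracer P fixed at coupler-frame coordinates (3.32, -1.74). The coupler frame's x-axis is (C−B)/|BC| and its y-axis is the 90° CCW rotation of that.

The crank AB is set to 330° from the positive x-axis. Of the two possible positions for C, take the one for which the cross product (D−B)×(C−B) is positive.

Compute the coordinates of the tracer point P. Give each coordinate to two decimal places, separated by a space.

A=(0,0), D=(5.00,0)
B = A + 4.00·(cos330°, sin330°) = (3.4641, -2.0000)
|BD| = 2.5217
circle(B,5.00) ∩ circle(D,4.00): a=3.0454, h=3.9656
  candidates: C₊=(2.1738,2.8306) cross=10.000; C₋=(8.4641,-2.0000) cross=-10.000
  mode + wants cross > 0 → take C=(2.1738,2.8306) (cross=10.000)
ex = (C−B)/|BC| = (-0.2581,0.9661); ey = (-0.9661,-0.2581)
P = B + 3.32·ex + -1.74·ey = (4.2884,1.6566)

4.29 1.66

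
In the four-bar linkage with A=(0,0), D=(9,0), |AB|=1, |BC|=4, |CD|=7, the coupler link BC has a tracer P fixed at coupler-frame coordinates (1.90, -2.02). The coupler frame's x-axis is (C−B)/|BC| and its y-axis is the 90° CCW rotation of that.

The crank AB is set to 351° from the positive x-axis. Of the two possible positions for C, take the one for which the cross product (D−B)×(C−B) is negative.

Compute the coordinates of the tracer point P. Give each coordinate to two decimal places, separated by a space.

A=(0,0), D=(9.00,0)
B = A + 1.00·(cos351°, sin351°) = (0.9877, -0.1564)
|BD| = 8.0138
circle(B,4.00) ∩ circle(D,7.00): a=1.9480, h=3.4936
  candidates: C₊=(2.8671,3.3745) cross=27.997; C₋=(3.0035,-3.6114) cross=-27.997
  mode - wants cross < 0 → take C=(3.0035,-3.6114) (cross=-27.997)
ex = (C−B)/|BC| = (0.5040,-0.8637); ey = (0.8637,0.5040)
P = B + 1.90·ex + -2.02·ey = (0.2005,-2.8155)

0.20 -2.82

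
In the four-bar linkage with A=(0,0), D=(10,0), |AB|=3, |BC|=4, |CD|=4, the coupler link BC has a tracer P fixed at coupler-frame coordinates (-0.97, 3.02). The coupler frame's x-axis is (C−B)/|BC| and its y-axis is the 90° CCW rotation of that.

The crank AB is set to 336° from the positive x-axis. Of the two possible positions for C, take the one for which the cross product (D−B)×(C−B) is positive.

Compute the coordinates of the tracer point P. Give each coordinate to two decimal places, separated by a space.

A=(0,0), D=(10.00,0)
B = A + 3.00·(cos336°, sin336°) = (2.7406, -1.2202)
|BD| = 7.3612
circle(B,4.00) ∩ circle(D,4.00): a=3.6806, h=1.5663
  candidates: C₊=(6.1107,0.9345) cross=11.530; C₋=(6.6299,-2.1547) cross=-11.530
  mode + wants cross > 0 → take C=(6.1107,0.9345) (cross=11.530)
ex = (C−B)/|BC| = (0.8425,0.5387); ey = (-0.5387,0.8425)
P = B + -0.97·ex + 3.02·ey = (0.2966,0.8017)

0.30 0.80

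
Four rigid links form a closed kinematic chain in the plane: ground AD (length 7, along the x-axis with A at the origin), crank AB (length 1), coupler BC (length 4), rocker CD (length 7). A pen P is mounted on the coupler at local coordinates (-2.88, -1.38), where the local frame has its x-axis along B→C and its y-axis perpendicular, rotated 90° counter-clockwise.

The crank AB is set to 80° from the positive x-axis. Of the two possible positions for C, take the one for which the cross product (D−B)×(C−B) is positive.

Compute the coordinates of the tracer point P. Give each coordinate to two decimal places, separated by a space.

A=(0,0), D=(7.00,0)
B = A + 1.00·(cos80°, sin80°) = (0.1736, 0.9848)
|BD| = 6.8970
circle(B,4.00) ∩ circle(D,7.00): a=1.0562, h=3.8580
  candidates: C₊=(1.7699,4.6525) cross=26.609; C₋=(0.6681,-2.9845) cross=-26.609
  mode + wants cross > 0 → take C=(1.7699,4.6525) (cross=26.609)
ex = (C−B)/|BC| = (0.3991,0.9169); ey = (-0.9169,0.3991)
P = B + -2.88·ex + -1.38·ey = (0.2897,-2.2066)

0.29 -2.21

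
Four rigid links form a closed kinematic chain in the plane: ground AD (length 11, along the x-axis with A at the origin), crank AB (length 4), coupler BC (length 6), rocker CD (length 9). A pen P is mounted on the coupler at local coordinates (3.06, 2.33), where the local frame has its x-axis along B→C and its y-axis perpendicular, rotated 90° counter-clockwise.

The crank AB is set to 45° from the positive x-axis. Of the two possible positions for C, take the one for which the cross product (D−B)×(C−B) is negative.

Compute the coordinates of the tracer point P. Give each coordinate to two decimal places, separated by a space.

5.03 -0.33

A=(0,0), D=(11.00,0)
B = A + 4.00·(cos45°, sin45°) = (2.8284, 2.8284)
|BD| = 8.6472
circle(B,6.00) ∩ circle(D,9.00): a=1.7216, h=5.7477
  candidates: C₊=(6.3354,7.6968) cross=49.702; C₋=(2.5753,-3.1662) cross=-49.702
  mode - wants cross < 0 → take C=(2.5753,-3.1662) (cross=-49.702)
ex = (C−B)/|BC| = (-0.0422,-0.9991); ey = (0.9991,-0.0422)
P = B + 3.06·ex + 2.33·ey = (5.0273,-0.3271)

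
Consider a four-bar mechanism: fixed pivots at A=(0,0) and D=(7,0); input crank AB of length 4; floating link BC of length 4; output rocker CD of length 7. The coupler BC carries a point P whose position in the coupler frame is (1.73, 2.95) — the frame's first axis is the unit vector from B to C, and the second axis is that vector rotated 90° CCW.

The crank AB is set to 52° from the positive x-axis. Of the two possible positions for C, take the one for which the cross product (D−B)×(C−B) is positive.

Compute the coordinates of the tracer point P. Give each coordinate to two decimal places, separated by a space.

0.86 6.17

A=(0,0), D=(7.00,0)
B = A + 4.00·(cos52°, sin52°) = (2.4626, 3.1520)
|BD| = 5.5248
circle(B,4.00) ∩ circle(D,7.00): a=-0.2242, h=3.9937
  candidates: C₊=(4.5571,6.5599) cross=22.064; C₋=(0.0000,0.0000) cross=-22.064
  mode + wants cross > 0 → take C=(4.5571,6.5599) (cross=22.064)
ex = (C−B)/|BC| = (0.5236,0.8520); ey = (-0.8520,0.5236)
P = B + 1.73·ex + 2.95·ey = (0.8552,6.1706)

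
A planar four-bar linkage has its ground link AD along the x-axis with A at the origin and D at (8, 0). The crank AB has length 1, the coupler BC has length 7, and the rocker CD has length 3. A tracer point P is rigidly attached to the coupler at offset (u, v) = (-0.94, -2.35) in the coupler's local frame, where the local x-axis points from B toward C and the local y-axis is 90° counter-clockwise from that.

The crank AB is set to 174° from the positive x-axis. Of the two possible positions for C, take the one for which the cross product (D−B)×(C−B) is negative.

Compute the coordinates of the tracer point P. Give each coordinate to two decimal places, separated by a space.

-2.58 -1.87

A=(0,0), D=(8.00,0)
B = A + 1.00·(cos174°, sin174°) = (-0.9945, 0.1045)
|BD| = 8.9951
circle(B,7.00) ∩ circle(D,3.00): a=6.7210, h=1.9566
  candidates: C₊=(5.7488,1.9829) cross=17.600; C₋=(5.7033,-1.9300) cross=-17.600
  mode - wants cross < 0 → take C=(5.7033,-1.9300) (cross=-17.600)
ex = (C−B)/|BC| = (0.9568,-0.2907); ey = (0.2907,0.9568)
P = B + -0.94·ex + -2.35·ey = (-2.5770,-1.8708)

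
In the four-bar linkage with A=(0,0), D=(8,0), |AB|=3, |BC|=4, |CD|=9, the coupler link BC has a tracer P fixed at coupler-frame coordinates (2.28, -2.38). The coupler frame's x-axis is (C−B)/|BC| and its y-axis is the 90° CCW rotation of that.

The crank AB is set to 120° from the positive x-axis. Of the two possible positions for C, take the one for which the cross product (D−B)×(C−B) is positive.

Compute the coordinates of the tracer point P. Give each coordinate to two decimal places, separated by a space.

A=(0,0), D=(8.00,0)
B = A + 3.00·(cos120°, sin120°) = (-1.5000, 2.5981)
|BD| = 9.8489
circle(B,4.00) ∩ circle(D,9.00): a=1.6246, h=3.6552
  candidates: C₊=(1.0312,5.6953) cross=36.000; C₋=(-0.8972,-1.3562) cross=-36.000
  mode + wants cross > 0 → take C=(1.0312,5.6953) (cross=36.000)
ex = (C−B)/|BC| = (0.6328,0.7743); ey = (-0.7743,0.6328)
P = B + 2.28·ex + -2.38·ey = (1.7857,2.8574)

1.79 2.86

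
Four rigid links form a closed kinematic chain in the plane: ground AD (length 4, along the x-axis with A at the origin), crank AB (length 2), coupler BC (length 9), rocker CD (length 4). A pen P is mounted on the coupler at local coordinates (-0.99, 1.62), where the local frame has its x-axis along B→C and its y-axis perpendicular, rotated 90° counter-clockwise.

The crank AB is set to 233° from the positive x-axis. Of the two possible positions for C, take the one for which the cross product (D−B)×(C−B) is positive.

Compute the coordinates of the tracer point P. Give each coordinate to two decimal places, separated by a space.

-2.90 -0.75

A=(0,0), D=(4.00,0)
B = A + 2.00·(cos233°, sin233°) = (-1.2036, -1.5973)
|BD| = 5.4433
circle(B,9.00) ∩ circle(D,4.00): a=8.6923, h=2.3332
  candidates: C₊=(6.4214,3.1838) cross=12.700; C₋=(7.7907,-1.2770) cross=-12.700
  mode + wants cross > 0 → take C=(6.4214,3.1838) (cross=12.700)
ex = (C−B)/|BC| = (0.8472,0.5312); ey = (-0.5312,0.8472)
P = B + -0.99·ex + 1.62·ey = (-2.9030,-0.7507)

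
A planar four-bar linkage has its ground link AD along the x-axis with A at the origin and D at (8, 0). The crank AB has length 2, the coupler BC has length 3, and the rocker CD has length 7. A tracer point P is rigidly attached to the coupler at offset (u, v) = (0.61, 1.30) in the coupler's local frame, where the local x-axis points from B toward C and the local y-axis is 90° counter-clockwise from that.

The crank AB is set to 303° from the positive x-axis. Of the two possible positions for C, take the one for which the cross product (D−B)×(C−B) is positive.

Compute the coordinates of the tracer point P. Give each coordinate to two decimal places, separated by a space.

A=(0,0), D=(8.00,0)
B = A + 2.00·(cos303°, sin303°) = (1.0893, -1.6773)
|BD| = 7.1114
circle(B,3.00) ∩ circle(D,7.00): a=0.7433, h=2.9065
  candidates: C₊=(1.1261,1.3224) cross=20.669; C₋=(2.4971,-4.3265) cross=-20.669
  mode + wants cross > 0 → take C=(1.1261,1.3224) (cross=20.669)
ex = (C−B)/|BC| = (0.0123,0.9999); ey = (-0.9999,0.0123)
P = B + 0.61·ex + 1.30·ey = (-0.2031,-1.0515)

-0.20 -1.05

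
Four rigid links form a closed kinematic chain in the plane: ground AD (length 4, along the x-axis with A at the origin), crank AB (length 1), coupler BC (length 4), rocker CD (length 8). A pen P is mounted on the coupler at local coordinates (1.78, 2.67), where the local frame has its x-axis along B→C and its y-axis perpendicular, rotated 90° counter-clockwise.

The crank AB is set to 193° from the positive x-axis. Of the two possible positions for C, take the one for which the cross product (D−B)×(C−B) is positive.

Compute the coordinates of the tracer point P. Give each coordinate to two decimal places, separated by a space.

-4.17 -0.48

A=(0,0), D=(4.00,0)
B = A + 1.00·(cos193°, sin193°) = (-0.9744, -0.2250)
|BD| = 4.9795
circle(B,4.00) ∩ circle(D,8.00): a=-2.3301, h=3.2513
  candidates: C₊=(-3.4489,2.9177) cross=16.190; C₋=(-3.1552,-3.5782) cross=-16.190
  mode + wants cross > 0 → take C=(-3.4489,2.9177) (cross=16.190)
ex = (C−B)/|BC| = (-0.6186,0.7857); ey = (-0.7857,-0.6186)
P = B + 1.78·ex + 2.67·ey = (-4.1733,-0.4782)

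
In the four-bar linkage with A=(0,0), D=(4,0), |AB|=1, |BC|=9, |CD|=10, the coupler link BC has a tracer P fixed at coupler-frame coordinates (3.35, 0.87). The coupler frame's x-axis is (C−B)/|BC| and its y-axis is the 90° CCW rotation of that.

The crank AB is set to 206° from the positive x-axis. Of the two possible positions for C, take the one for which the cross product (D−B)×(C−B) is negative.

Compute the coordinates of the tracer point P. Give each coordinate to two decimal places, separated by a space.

0.46 -3.62

A=(0,0), D=(4.00,0)
B = A + 1.00·(cos206°, sin206°) = (-0.8988, -0.4384)
|BD| = 4.9184
circle(B,9.00) ∩ circle(D,10.00): a=0.5276, h=8.9845
  candidates: C₊=(-1.1740,8.5574) cross=44.189; C₋=(0.4275,-9.3401) cross=-44.189
  mode - wants cross < 0 → take C=(0.4275,-9.3401) (cross=-44.189)
ex = (C−B)/|BC| = (0.1474,-0.9891); ey = (0.9891,0.1474)
P = B + 3.35·ex + 0.87·ey = (0.4554,-3.6236)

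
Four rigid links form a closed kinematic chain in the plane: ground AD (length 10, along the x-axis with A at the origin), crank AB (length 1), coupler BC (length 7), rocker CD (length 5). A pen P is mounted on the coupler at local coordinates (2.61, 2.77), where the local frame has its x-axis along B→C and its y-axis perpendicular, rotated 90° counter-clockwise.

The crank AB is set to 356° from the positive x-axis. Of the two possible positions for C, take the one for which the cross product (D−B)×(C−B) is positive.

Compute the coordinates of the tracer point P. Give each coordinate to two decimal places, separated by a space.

1.61 3.69

A=(0,0), D=(10.00,0)
B = A + 1.00·(cos356°, sin356°) = (0.9976, -0.0698)
|BD| = 9.0027
circle(B,7.00) ∩ circle(D,5.00): a=5.8343, h=3.8680
  candidates: C₊=(6.8017,3.8433) cross=34.822; C₋=(6.8616,-3.8924) cross=-34.822
  mode + wants cross > 0 → take C=(6.8017,3.8433) (cross=34.822)
ex = (C−B)/|BC| = (0.8292,0.5590); ey = (-0.5590,0.8292)
P = B + 2.61·ex + 2.77·ey = (1.6132,3.6860)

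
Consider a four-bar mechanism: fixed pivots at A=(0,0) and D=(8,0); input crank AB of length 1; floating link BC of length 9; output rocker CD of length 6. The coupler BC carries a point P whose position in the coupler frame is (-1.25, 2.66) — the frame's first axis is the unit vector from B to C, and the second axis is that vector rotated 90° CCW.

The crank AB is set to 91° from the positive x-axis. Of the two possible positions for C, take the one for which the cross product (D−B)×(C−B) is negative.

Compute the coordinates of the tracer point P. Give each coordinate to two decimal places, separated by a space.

A=(0,0), D=(8.00,0)
B = A + 1.00·(cos91°, sin91°) = (-0.0175, 0.9998)
|BD| = 8.0796
circle(B,9.00) ∩ circle(D,6.00): a=6.8246, h=5.8673
  candidates: C₊=(7.4808,5.9775) cross=47.405; C₋=(6.0286,-5.6669) cross=-47.405
  mode - wants cross < 0 → take C=(6.0286,-5.6669) (cross=-47.405)
ex = (C−B)/|BC| = (0.6718,-0.7407); ey = (0.7407,0.6718)
P = B + -1.25·ex + 2.66·ey = (1.1132,3.7127)

1.11 3.71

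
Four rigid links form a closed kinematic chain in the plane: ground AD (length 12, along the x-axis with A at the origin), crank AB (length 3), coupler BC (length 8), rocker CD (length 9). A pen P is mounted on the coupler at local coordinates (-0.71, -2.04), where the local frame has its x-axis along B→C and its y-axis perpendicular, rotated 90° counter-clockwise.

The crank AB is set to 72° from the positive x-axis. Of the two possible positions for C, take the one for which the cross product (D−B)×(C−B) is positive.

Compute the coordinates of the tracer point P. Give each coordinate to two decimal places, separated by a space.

A=(0,0), D=(12.00,0)
B = A + 3.00·(cos72°, sin72°) = (0.9271, 2.8532)
|BD| = 11.4346
circle(B,8.00) ∩ circle(D,9.00): a=4.9740, h=6.2658
  candidates: C₊=(7.3071,7.6796) cross=71.647; C₋=(4.1802,-4.4555) cross=-71.647
  mode + wants cross > 0 → take C=(7.3071,7.6796) (cross=71.647)
ex = (C−B)/|BC| = (0.7975,0.6033); ey = (-0.6033,0.7975)
P = B + -0.71·ex + -2.04·ey = (1.5916,0.7979)

1.59 0.80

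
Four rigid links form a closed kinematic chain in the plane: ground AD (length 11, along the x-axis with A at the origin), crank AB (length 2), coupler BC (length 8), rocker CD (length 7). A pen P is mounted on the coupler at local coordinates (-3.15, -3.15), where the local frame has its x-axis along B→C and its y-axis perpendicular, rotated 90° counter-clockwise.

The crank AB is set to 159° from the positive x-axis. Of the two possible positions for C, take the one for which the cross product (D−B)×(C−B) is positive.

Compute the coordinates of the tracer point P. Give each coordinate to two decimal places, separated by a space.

-3.36 -3.48

A=(0,0), D=(11.00,0)
B = A + 2.00·(cos159°, sin159°) = (-1.8672, 0.7167)
|BD| = 12.8871
circle(B,8.00) ∩ circle(D,7.00): a=7.0255, h=3.8265
  candidates: C₊=(5.3603,4.1466) cross=49.312; C₋=(4.9347,-3.4946) cross=-49.312
  mode + wants cross > 0 → take C=(5.3603,4.1466) (cross=49.312)
ex = (C−B)/|BC| = (0.9034,0.4287); ey = (-0.4287,0.9034)
P = B + -3.15·ex + -3.15·ey = (-3.3625,-3.4796)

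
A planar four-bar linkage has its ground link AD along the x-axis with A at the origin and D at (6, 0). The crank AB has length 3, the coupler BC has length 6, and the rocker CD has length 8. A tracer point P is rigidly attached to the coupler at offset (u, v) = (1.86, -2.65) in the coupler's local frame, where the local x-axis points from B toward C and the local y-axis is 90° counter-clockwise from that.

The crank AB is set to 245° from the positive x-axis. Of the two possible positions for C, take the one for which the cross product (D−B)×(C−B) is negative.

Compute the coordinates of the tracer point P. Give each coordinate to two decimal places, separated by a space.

-2.06 -5.86

A=(0,0), D=(6.00,0)
B = A + 3.00·(cos245°, sin245°) = (-1.2679, -2.7189)
|BD| = 7.7598
circle(B,6.00) ∩ circle(D,8.00): a=2.0757, h=5.6295
  candidates: C₊=(-1.2962,3.2810) cross=43.684; C₋=(2.6488,-7.2642) cross=-43.684
  mode - wants cross < 0 → take C=(2.6488,-7.2642) (cross=-43.684)
ex = (C−B)/|BC| = (0.6528,-0.7576); ey = (0.7576,0.6528)
P = B + 1.86·ex + -2.65·ey = (-2.0612,-5.8578)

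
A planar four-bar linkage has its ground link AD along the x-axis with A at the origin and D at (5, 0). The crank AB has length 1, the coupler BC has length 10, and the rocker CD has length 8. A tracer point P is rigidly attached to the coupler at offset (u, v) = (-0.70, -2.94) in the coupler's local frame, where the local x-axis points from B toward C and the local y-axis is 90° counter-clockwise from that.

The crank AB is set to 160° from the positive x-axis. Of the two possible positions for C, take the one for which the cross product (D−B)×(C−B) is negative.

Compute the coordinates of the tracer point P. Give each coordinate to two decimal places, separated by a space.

-3.78 -0.70

A=(0,0), D=(5.00,0)
B = A + 1.00·(cos160°, sin160°) = (-0.9397, 0.3420)
|BD| = 5.9495
circle(B,10.00) ∩ circle(D,8.00): a=6.0002, h=7.9998
  candidates: C₊=(5.5105,7.9837) cross=47.595; C₋=(4.5907,-7.9895) cross=-47.595
  mode - wants cross < 0 → take C=(4.5907,-7.9895) (cross=-47.595)
ex = (C−B)/|BC| = (0.5530,-0.8332); ey = (0.8332,0.5530)
P = B + -0.70·ex + -2.94·ey = (-3.7763,-0.7007)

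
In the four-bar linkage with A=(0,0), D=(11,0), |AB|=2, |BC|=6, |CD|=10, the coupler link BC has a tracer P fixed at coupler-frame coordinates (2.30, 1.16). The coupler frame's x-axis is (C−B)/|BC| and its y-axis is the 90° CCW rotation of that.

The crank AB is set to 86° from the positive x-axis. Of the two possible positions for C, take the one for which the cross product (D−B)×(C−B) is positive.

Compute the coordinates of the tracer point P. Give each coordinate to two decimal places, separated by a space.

0.57 4.54

A=(0,0), D=(11.00,0)
B = A + 2.00·(cos86°, sin86°) = (0.1395, 1.9951)
|BD| = 11.0422
circle(B,6.00) ∩ circle(D,10.00): a=2.6231, h=5.3962
  candidates: C₊=(3.6945,6.8286) cross=59.586; C₋=(1.7445,-3.7862) cross=-59.586
  mode + wants cross > 0 → take C=(3.6945,6.8286) (cross=59.586)
ex = (C−B)/|BC| = (0.5925,0.8056); ey = (-0.8056,0.5925)
P = B + 2.30·ex + 1.16·ey = (0.5678,4.5352)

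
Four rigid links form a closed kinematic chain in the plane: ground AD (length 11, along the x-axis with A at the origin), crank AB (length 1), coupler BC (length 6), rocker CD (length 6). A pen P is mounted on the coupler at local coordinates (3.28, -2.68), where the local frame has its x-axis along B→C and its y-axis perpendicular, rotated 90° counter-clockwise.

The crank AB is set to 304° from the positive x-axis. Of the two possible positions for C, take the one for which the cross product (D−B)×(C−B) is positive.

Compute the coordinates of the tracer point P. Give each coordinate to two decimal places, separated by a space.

4.78 -1.23

A=(0,0), D=(11.00,0)
B = A + 1.00·(cos304°, sin304°) = (0.5592, -0.8290)
|BD| = 10.4737
circle(B,6.00) ∩ circle(D,6.00): a=5.2368, h=2.9284
  candidates: C₊=(5.5478,2.5047) cross=30.671; C₋=(6.0114,-3.3337) cross=-30.671
  mode + wants cross > 0 → take C=(5.5478,2.5047) (cross=30.671)
ex = (C−B)/|BC| = (0.8314,0.5556); ey = (-0.5556,0.8314)
P = B + 3.28·ex + -2.68·ey = (4.7754,-1.2348)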